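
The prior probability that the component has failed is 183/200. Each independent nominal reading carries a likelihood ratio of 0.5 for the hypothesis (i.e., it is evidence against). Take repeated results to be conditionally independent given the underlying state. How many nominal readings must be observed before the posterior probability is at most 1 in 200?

Prior odds: 0.915 ÷ 0.085 = 183/17.
Likelihood ratio per nominal reading = 0.5.
Target odds: 0.005 ÷ 0.995 = 1/199.
Require 0.5ⁿ ≤ 1/199 ÷ (183/17) = 17/36417.
0.5¹¹ = 1/2048 is still above 17/36417 but 0.5¹² = 1/4096 is at or below it, so n = 12.

12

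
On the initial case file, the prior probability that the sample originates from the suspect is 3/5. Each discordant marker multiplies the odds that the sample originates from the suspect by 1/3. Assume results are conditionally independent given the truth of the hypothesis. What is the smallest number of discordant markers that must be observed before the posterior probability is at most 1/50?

Prior odds = 0.6/0.4 = 1.5.
Likelihood ratio per discordant marker = 1/3.
Target odds: 0.02 ÷ 0.98 = 1/49.
Require (1/3)ⁿ ≤ 1/49 ÷ 1.5 = 2/147.
(1/3)³ = 1/27 is still above 2/147 but (1/3)⁴ = 1/81 is at or below it, so n = 4.

4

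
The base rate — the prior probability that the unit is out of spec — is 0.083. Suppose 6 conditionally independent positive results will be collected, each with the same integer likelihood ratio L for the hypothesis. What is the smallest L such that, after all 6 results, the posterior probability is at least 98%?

Prior odds = 0.083/0.917 = 83/917.
Target odds = 0.98/0.02 = 49.
Need L⁶ ≥ 49 ÷ (83/917) = 44933/83.
2⁶ = 64 < 44933/83 ≤ 729 = 3⁶, so L = 3.

3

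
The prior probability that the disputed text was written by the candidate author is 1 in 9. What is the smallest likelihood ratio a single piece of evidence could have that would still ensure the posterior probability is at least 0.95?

Prior odds = (1/9)/(8/9) = 0.125.
Target odds = 0.95/0.05 = 19.
Required Bayes factor = 19 ÷ 0.125 = 152.

152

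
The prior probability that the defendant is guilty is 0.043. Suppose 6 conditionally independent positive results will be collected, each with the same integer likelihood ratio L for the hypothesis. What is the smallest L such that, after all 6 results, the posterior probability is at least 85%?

Prior odds = 0.043/0.957 = 43/957.
Target odds = 0.85/0.15 = 17/3.
Need L⁶ ≥ 17/3 ÷ (43/957) = 5423/43.
2⁶ = 64 < 5423/43 ≤ 729 = 3⁶, so L = 3.

3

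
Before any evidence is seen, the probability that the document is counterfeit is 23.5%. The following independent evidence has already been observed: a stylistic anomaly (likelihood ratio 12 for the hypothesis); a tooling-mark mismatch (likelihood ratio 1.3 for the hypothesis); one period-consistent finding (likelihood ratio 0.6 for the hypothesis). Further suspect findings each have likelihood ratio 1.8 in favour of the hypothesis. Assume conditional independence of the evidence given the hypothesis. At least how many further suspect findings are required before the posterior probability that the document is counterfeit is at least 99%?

Prior odds = 0.235/0.765 = 47/153.
Combined Bayes factor of the evidence already in hand = 12 × 1.3 × 0.6 = 9.36.
Odds after that evidence = (47/153) × 9.36 = 1222/425.
Target odds = 0.99/0.01 = 99.
Need 1.8ⁿ ≥ 99 ÷ (1222/425) = 42075/1222.
1.8⁶ = 531441/15625 falls short of 42075/1222 but 1.8⁷ = 4782969/78125 reaches it, so n = 7.

7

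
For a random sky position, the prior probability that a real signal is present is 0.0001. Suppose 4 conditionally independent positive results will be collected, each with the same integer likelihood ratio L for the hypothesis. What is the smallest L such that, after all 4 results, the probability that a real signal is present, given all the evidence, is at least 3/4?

14

Prior odds = 0.0001/0.9999 = 1/9999.
Target odds = 0.75/0.25 = 3.
Need L⁴ ≥ 3 ÷ (1/9999) = 29997.
13⁴ = 28561 < 29997 ≤ 38416 = 14⁴, so L = 14.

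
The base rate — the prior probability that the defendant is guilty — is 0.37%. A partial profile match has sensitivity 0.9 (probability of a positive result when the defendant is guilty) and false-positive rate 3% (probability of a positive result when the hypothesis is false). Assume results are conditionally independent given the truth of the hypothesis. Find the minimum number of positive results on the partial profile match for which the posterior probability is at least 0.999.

Prior odds: 0.0037 ÷ 0.9963 = 37/9963.
Likelihood ratio of a positive result = 0.9/0.03 = 30.
Target posterior odds = 0.999/0.001 = 999.
Need (37/9963) × 30ⁿ ≥ 999, i.e. 30ⁿ ≥ 269001.
30³ = 27000 falls short of 269001 but 30⁴ = 810000 reaches it, so n = 4.

4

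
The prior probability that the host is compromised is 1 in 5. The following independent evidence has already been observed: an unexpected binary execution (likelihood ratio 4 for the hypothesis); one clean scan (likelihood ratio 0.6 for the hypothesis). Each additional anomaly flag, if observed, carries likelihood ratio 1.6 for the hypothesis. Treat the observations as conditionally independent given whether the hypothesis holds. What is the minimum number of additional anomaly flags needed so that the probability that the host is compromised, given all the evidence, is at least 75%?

Prior odds = 0.2/0.8 = 0.25.
Combined Bayes factor of the evidence already in hand = 4 × 0.6 = 2.4.
Odds after that evidence = 0.25 × 2.4 = 0.6.
Target odds = 0.75/0.25 = 3.
Need 1.6ⁿ ≥ 3 ÷ 0.6 = 5.
1.6³ = 4.096 falls short of 5 but 1.6⁴ = 6.5536 reaches it, so n = 4.

4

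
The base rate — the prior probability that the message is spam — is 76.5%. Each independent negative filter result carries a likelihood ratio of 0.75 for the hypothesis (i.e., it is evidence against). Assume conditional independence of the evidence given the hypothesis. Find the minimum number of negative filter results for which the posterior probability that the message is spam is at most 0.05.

Prior odds = 0.765/0.235 = 153/47.
Likelihood ratio per negative filter result = 0.75.
Target posterior odds = 0.05/0.95 = 1/19.
Need (153/47) × 0.75ⁿ ≤ 1/19, i.e. 0.75ⁿ ≤ 47/2907.
0.75¹⁴ = 4782969/268435456 is still above 47/2907 but 0.75¹⁵ ≈0.0133635 is at or below it, so n = 15.

15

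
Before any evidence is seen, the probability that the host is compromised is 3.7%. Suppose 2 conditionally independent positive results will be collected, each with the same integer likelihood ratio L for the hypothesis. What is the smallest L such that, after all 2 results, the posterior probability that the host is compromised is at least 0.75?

9

Prior odds = 0.037/0.963 = 37/963.
Target odds = 0.75/0.25 = 3.
Need L² ≥ 3 ÷ (37/963) = 2889/37.
8² = 64 < 2889/37 ≤ 81 = 9², so L = 9.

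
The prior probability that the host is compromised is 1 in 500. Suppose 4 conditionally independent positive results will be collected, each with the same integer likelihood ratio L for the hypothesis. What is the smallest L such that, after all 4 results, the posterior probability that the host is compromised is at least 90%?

9

Prior odds = 0.002/0.998 = 1/499.
Target odds = 0.9/0.1 = 9.
Need L⁴ ≥ 9 ÷ (1/499) = 4491.
8⁴ = 4096 < 4491 ≤ 6561 = 9⁴, so L = 9.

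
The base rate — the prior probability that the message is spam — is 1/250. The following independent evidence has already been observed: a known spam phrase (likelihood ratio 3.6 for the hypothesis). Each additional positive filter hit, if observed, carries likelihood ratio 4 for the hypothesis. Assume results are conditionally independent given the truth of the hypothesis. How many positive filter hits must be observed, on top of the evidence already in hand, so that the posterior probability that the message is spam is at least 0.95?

6

Prior odds = 0.004/0.996 = 1/249.
Bayes factor of the evidence already in hand = 3.6.
Odds after that evidence = (1/249) × 3.6 = 6/415.
Target odds = 0.95/0.05 = 19.
Need 4ⁿ ≥ 19 ÷ (6/415) = 7885/6.
4⁵ = 1024 falls short of 7885/6 but 4⁶ = 4096 reaches it, so n = 6.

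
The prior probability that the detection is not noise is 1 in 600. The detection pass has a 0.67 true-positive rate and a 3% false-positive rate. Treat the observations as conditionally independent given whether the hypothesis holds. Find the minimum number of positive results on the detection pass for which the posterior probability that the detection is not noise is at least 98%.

4

Prior odds = (1/600)/(599/600) = 1/599.
Likelihood ratio of a positive result = 0.67/0.03 = 67/3.
Target posterior odds = 0.98/0.02 = 49.
Require (67/3)ⁿ ≥ 49 ÷ (1/599) = 29351.
(67/3)³ = 300763/27 falls short of 29351 but (67/3)⁴ = 20151121/81 reaches it, so n = 4.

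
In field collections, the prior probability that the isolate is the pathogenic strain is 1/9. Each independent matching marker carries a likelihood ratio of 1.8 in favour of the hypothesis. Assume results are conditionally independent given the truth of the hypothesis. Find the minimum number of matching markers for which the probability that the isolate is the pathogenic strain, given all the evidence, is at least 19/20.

9

Prior odds = (1/9)/(8/9) = 0.125.
Likelihood ratio per matching marker = 1.8.
Target posterior odds = 0.95/0.05 = 19.
Require 1.8ⁿ ≥ 19 ÷ 0.125 = 152.
1.8⁸ = 43046721/390625 falls short of 152 but 1.8⁹ = 387420489/1953125 reaches it, so n = 9.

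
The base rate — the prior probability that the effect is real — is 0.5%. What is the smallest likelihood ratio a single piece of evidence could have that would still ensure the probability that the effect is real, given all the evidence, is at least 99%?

19701

Prior odds = 0.005/0.995 = 1/199.
Target odds = 0.99/0.01 = 99.
Required Bayes factor = 99 ÷ (1/199) = 19701.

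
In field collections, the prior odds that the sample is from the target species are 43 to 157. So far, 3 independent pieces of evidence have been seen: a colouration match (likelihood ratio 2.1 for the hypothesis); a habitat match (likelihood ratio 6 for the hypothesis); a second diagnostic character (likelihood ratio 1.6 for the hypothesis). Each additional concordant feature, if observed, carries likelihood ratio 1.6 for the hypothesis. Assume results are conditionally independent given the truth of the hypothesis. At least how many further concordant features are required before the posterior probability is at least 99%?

7

Prior odds = 43/157.
Combined Bayes factor of the evidence already in hand = 2.1 × 6 × 1.6 = 20.16.
Odds after that evidence = (43/157) × 20.16 = 21672/3925.
Target odds = 0.99/0.01 = 99.
Need 1.6ⁿ ≥ 99 ÷ (21672/3925) = 43175/2408.
1.6⁶ = 262144/15625 falls short of 43175/2408 but 1.6⁷ = 2097152/78125 reaches it, so n = 7.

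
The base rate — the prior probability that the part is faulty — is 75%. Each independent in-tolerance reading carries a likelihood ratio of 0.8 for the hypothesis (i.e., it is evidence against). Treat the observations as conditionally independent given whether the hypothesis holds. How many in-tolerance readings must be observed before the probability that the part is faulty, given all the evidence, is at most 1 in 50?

Prior odds = 0.75/0.25 = 3.
Likelihood ratio per in-tolerance reading = 0.8.
Target posterior odds = 0.02/0.98 = 1/49.
Require 0.8ⁿ ≤ 1/49 ÷ 3 = 1/147.
0.8²² ≈0.0073787 is still above 1/147 but 0.8²³ ≈0.00590296 is at or below it, so n = 23.

23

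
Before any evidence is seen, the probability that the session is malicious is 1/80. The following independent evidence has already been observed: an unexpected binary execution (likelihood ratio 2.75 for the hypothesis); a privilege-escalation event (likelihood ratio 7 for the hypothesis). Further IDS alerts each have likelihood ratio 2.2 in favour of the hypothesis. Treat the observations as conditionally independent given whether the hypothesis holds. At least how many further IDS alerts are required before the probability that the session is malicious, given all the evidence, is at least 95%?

Prior odds = 0.0125/0.9875 = 1/79.
Combined Bayes factor of the evidence already in hand = 2.75 × 7 = 19.25.
Odds after that evidence = (1/79) × 19.25 = 77/316.
Target odds = 0.95/0.05 = 19.
Need 2.2ⁿ ≥ 19 ÷ (77/316) = 6004/77.
2.2⁵ = 51.53632 falls short of 6004/77 but 2.2⁶ = 1771561/15625 reaches it, so n = 6.

6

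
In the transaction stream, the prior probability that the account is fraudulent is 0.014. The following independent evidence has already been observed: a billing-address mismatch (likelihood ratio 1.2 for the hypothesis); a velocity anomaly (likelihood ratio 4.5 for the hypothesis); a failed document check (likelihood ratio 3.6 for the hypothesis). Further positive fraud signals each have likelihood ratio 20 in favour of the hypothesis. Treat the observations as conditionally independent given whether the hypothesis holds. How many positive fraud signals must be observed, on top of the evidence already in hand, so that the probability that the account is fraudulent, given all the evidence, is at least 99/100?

Prior odds = 0.014/0.986 = 7/493.
Combined Bayes factor of the evidence already in hand = 1.2 × 4.5 × 3.6 = 19.44.
Odds after that evidence = (7/493) × 19.44 = 3402/12325.
Target odds = 0.99/0.01 = 99.
Need 20ⁿ ≥ 99 ÷ (3402/12325) = 135575/378.
20¹ = 20 falls short of 135575/378 but 20² = 400 reaches it, so n = 2.

2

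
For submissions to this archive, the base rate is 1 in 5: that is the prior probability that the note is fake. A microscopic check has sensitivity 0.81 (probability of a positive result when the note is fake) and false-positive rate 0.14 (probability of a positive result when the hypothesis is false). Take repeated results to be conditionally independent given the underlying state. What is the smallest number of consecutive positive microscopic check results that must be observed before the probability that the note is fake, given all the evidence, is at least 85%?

2

Prior odds: 0.2 ÷ 0.8 = 0.25.
Likelihood ratio of a positive result = 0.81/0.14 = 81/14.
Target posterior odds = 0.85/0.15 = 17/3.
Need 0.25 × (81/14)ⁿ ≥ 17/3, i.e. (81/14)ⁿ ≥ 68/3.
(81/14)¹ = 81/14 falls short of 68/3 but (81/14)² = 6561/196 reaches it, so n = 2.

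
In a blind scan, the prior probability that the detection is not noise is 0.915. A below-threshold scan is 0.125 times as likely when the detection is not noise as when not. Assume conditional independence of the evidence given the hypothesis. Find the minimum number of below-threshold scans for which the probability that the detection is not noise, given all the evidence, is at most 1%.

Prior odds: 0.915 ÷ 0.085 = 183/17.
Likelihood ratio per below-threshold scan = 0.125.
Target odds: 0.01 ÷ 0.99 = 1/99.
Require 0.125ⁿ ≤ 1/99 ÷ (183/17) = 17/18117.
0.125³ = 0.001953125 is still above 17/18117 but 0.125⁴ = 1/4096 is at or below it, so n = 4.

4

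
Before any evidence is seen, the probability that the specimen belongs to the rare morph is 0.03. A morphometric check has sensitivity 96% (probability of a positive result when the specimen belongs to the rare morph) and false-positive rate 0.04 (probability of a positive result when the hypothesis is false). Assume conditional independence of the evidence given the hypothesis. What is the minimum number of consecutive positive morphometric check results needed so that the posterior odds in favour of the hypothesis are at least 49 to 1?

3

Prior odds: 0.03 ÷ 0.97 = 3/97.
Likelihood ratio of a positive result = 0.96/0.04 = 24.
Target odds = 49.
Need (3/97) × 24ⁿ ≥ 49, i.e. 24ⁿ ≥ 4753/3.
24² = 576 falls short of 4753/3 but 24³ = 13824 reaches it, so n = 3.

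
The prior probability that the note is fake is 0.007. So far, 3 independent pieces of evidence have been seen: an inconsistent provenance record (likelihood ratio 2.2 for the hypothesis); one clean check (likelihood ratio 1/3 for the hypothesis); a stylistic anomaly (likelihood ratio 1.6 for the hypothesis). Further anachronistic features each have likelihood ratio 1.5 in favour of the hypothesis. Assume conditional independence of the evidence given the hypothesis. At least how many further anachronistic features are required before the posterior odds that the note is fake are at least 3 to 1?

Prior odds = 0.007/0.993 = 7/993.
Combined Bayes factor of the evidence already in hand = 2.2 × (1/3) × 1.6 = 88/75.
Odds after that evidence = (7/993) × 88/75 = 616/74475.
Target odds = 3.
Need 1.5ⁿ ≥ 3 ÷ (616/74475) = 223425/616.
1.5¹⁴ = 4782969/16384 falls short of 223425/616 but 1.5¹⁵ = 14348907/32768 reaches it, so n = 15.

15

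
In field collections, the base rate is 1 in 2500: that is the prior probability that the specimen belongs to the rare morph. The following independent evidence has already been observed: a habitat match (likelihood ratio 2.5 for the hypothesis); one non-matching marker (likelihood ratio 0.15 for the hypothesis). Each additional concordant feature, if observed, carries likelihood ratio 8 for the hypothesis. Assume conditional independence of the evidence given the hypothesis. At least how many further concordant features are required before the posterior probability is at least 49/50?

Prior odds = 0.0004/0.9996 = 1/2499.
Combined Bayes factor of the evidence already in hand = 2.5 × 0.15 = 0.375.
Odds after that evidence = (1/2499) × 0.375 = 1/6664.
Target odds = 0.98/0.02 = 49.
Need 8ⁿ ≥ 49 ÷ (1/6664) = 326536.
8⁶ = 262144 falls short of 326536 but 8⁷ = 2097152 reaches it, so n = 7.

7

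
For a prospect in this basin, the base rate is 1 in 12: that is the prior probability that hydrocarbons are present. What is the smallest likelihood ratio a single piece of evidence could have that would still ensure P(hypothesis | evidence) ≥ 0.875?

77

Prior odds = (1/12)/(11/12) = 1/11.
Target odds = 0.875/0.125 = 7.
Required Bayes factor = 7 ÷ (1/11) = 77.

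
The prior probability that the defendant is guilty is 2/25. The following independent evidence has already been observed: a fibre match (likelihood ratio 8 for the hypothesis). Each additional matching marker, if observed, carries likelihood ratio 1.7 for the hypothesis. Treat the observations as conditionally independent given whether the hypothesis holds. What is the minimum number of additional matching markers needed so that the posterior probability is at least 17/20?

Prior odds = 0.08/0.92 = 2/23.
Bayes factor of the evidence already in hand = 8.
Odds after that evidence = (2/23) × 8 = 16/23.
Target odds = 0.85/0.15 = 17/3.
Need 1.7ⁿ ≥ 17/3 ÷ (16/23) = 391/48.
1.7³ = 4.913 falls short of 391/48 but 1.7⁴ = 8.3521 reaches it, so n = 4.

4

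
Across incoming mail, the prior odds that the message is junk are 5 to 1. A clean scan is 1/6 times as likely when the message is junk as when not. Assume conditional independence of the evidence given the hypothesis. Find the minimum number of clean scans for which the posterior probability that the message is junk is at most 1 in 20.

Prior odds = 5.
Likelihood ratio per clean scan = 1/6.
Target posterior odds = 0.05/0.95 = 1/19.
Require (1/6)ⁿ ≤ 1/19 ÷ 5 = 1/95.
(1/6)² = 1/36 is still above 1/95 but (1/6)³ = 1/216 is at or below it, so n = 3.

3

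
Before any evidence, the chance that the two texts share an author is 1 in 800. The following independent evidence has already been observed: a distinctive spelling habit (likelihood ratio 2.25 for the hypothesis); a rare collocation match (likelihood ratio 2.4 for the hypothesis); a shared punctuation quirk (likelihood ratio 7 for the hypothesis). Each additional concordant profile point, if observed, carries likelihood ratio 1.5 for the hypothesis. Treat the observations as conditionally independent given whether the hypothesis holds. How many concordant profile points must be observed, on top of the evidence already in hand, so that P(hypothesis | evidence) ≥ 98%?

Prior odds = 0.00125/0.99875 = 1/799.
Combined Bayes factor of the evidence already in hand = 2.25 × 2.4 × 7 = 37.8.
Odds after that evidence = (1/799) × 37.8 = 189/3995.
Target odds = 0.98/0.02 = 49.
Need 1.5ⁿ ≥ 49 ÷ (189/3995) = 27965/27.
1.5¹⁷ = 129140163/131072 falls short of 27965/27 but 1.5¹⁸ = 387420489/262144 reaches it, so n = 18.

18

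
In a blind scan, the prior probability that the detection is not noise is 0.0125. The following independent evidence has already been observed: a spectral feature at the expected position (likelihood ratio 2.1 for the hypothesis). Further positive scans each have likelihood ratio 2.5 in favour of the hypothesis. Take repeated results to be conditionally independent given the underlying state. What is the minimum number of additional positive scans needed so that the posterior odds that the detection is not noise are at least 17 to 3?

6

Prior odds = 0.0125/0.9875 = 1/79.
Bayes factor of the evidence already in hand = 2.1.
Odds after that evidence = (1/79) × 2.1 = 21/790.
Target odds = 17/3.
Need 2.5ⁿ ≥ 17/3 ÷ (21/790) = 13430/63.
2.5⁵ = 97.65625 falls short of 13430/63 but 2.5⁶ = 244.140625 reaches it, so n = 6.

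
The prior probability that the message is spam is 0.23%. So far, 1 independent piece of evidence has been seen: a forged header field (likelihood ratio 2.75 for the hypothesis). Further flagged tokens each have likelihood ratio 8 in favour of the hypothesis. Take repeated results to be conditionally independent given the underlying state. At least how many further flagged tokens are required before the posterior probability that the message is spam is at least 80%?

Prior odds = 0.0023/0.9977 = 23/9977.
Bayes factor of the evidence already in hand = 2.75.
Odds after that evidence = (23/9977) × 2.75 = 23/3628.
Target odds = 0.8/0.2 = 4.
Need 8ⁿ ≥ 4 ÷ (23/3628) = 14512/23.
8³ = 512 falls short of 14512/23 but 8⁴ = 4096 reaches it, so n = 4.

4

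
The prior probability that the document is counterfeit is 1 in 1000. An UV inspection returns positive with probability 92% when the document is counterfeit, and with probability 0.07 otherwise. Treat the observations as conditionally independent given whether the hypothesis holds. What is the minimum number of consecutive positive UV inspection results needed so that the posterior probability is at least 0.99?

5

Prior odds = 0.001/0.999 = 1/999.
Likelihood ratio of a positive result = 0.92/0.07 = 92/7.
Target posterior odds = 0.99/0.01 = 99.
Need (1/999) × (92/7)ⁿ ≥ 99, i.e. (92/7)ⁿ ≥ 98901.
(92/7)⁴ = 71639296/2401 falls short of 98901 but (92/7)⁵ ≈392147 reaches it, so n = 5.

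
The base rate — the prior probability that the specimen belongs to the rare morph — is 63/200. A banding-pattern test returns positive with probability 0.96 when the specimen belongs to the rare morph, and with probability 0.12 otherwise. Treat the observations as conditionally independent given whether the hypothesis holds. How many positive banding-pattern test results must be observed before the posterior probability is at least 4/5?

2

Prior odds = 0.315/0.685 = 63/137.
Likelihood ratio of a positive result = 0.96/0.12 = 8.
Target posterior odds = 0.8/0.2 = 4.
Require 8ⁿ ≥ 4 ÷ (63/137) = 548/63.
8¹ = 8 falls short of 548/63 but 8² = 64 reaches it, so n = 2.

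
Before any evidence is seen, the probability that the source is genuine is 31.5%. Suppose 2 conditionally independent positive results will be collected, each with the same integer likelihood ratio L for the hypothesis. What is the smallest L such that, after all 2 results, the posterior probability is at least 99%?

15

Prior odds = 0.315/0.685 = 63/137.
Target odds = 0.99/0.01 = 99.
Need L² ≥ 99 ÷ (63/137) = 1507/7.
14² = 196 < 1507/7 ≤ 225 = 15², so L = 15.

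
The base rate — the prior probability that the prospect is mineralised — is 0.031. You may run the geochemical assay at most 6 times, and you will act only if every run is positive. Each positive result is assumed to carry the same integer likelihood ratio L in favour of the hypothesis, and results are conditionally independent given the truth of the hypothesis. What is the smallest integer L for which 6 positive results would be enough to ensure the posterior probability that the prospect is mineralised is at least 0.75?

3

Prior odds = 0.031/0.969 = 31/969.
Target odds = 0.75/0.25 = 3.
Need L⁶ ≥ 3 ÷ (31/969) = 2907/31.
2⁶ = 64 < 2907/31 ≤ 729 = 3⁶, so L = 3.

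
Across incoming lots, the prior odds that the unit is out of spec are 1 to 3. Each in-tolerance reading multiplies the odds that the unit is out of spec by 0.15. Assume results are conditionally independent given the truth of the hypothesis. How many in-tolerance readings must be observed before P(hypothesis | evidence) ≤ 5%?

1

Prior odds = 1/3.
Likelihood ratio per in-tolerance reading = 0.15.
Target posterior odds = 0.05/0.95 = 1/19.
Need (1/3) × 0.15ⁿ ≤ 1/19, i.e. 0.15ⁿ ≤ 3/19.
0.15¹ = 0.15, which is already at or below the required 3/19; so n = 1.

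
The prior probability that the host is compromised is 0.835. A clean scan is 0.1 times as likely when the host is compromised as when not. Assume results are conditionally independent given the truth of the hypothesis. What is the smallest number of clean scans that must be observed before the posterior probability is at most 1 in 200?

4

Prior odds = 0.835/0.165 = 167/33.
Likelihood ratio per clean scan = 0.1.
Target odds: 0.005 ÷ 0.995 = 1/199.
Require 0.1ⁿ ≤ 1/199 ÷ (167/33) = 33/33233.
0.1³ = 0.001 is still above 33/33233 but 0.1⁴ = 0.0001 is at or below it, so n = 4.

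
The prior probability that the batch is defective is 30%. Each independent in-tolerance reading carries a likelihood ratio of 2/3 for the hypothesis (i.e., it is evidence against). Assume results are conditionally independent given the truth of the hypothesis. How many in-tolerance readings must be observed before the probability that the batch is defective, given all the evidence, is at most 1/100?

10

Prior odds: 0.3 ÷ 0.7 = 3/7.
Likelihood ratio per in-tolerance reading = 2/3.
Target odds: 0.01 ÷ 0.99 = 1/99.
Need (3/7) × (2/3)ⁿ ≤ 1/99, i.e. (2/3)ⁿ ≤ 7/297.
(2/3)⁹ = 512/19683 is still above 7/297 but (2/3)¹⁰ = 1024/59049 is at or below it, so n = 10.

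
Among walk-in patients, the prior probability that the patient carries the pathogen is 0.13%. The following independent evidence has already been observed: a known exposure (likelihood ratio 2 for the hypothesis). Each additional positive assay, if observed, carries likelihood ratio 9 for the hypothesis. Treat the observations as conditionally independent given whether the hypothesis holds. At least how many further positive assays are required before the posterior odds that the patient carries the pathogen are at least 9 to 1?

Prior odds = 0.0013/0.9987 = 13/9987.
Bayes factor of the evidence already in hand = 2.
Odds after that evidence = (13/9987) × 2 = 26/9987.
Target odds = 9.
Need 9ⁿ ≥ 9 ÷ (26/9987) = 89883/26.
9³ = 729 falls short of 89883/26 but 9⁴ = 6561 reaches it, so n = 4.

4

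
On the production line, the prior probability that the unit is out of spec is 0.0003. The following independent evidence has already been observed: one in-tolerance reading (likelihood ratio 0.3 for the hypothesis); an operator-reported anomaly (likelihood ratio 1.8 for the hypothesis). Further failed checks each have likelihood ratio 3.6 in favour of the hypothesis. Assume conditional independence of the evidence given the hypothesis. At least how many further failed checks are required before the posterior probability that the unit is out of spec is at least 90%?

9

Prior odds = 0.0003/0.9997 = 3/9997.
Combined Bayes factor of the evidence already in hand = 0.3 × 1.8 = 0.54.
Odds after that evidence = (3/9997) × 0.54 = 81/499850.
Target odds = 0.9/0.1 = 9.
Need 3.6ⁿ ≥ 9 ÷ (81/499850) = 499850/9.
3.6⁸ ≈28211.1 falls short of 499850/9 but 3.6⁹ ≈101560 reaches it, so n = 9.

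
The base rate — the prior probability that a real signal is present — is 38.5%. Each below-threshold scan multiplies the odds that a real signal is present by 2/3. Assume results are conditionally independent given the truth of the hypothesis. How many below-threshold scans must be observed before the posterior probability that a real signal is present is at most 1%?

11

Prior odds: 0.385 ÷ 0.615 = 77/123.
Likelihood ratio per below-threshold scan = 2/3.
Target odds: 0.01 ÷ 0.99 = 1/99.
Require (2/3)ⁿ ≤ 1/99 ÷ (77/123) = 41/2541.
(2/3)¹⁰ = 1024/59049 is still above 41/2541 but (2/3)¹¹ = 2048/177147 is at or below it, so n = 11.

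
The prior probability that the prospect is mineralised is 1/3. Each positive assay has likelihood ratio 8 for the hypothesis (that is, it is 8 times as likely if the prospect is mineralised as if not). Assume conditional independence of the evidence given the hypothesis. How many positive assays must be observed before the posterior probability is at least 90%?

2

Prior odds = (1/3)/(2/3) = 0.5.
Likelihood ratio per positive assay = 8.
Target odds: 0.9 ÷ 0.1 = 9.
Need 0.5 × 8ⁿ ≥ 9, i.e. 8ⁿ ≥ 18.
8¹ = 8 falls short of 18 but 8² = 64 reaches it, so n = 2.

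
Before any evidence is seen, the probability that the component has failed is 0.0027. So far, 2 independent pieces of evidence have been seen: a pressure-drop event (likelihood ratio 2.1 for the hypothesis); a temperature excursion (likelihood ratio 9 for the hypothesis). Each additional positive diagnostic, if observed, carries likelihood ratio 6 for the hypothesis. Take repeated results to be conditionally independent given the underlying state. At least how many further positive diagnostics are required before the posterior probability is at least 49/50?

4

Prior odds = 0.0027/0.9973 = 27/9973.
Combined Bayes factor of the evidence already in hand = 2.1 × 9 = 18.9.
Odds after that evidence = (27/9973) × 18.9 = 5103/99730.
Target odds = 0.98/0.02 = 49.
Need 6ⁿ ≥ 49 ÷ (5103/99730) = 698110/729.
6³ = 216 falls short of 698110/729 but 6⁴ = 1296 reaches it, so n = 4.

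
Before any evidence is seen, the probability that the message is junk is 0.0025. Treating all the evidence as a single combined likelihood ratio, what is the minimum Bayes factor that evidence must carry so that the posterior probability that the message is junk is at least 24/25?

9576

Prior odds = 0.0025/0.9975 = 1/399.
Target odds = 0.96/0.04 = 24.
Required Bayes factor = 24 ÷ (1/399) = 9576.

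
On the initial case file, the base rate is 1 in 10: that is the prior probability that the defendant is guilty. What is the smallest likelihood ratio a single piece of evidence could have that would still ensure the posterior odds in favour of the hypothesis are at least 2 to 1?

18

Prior odds = 0.1/0.9 = 1/9.
Target odds = 2.
Required Bayes factor = 2 ÷ (1/9) = 18.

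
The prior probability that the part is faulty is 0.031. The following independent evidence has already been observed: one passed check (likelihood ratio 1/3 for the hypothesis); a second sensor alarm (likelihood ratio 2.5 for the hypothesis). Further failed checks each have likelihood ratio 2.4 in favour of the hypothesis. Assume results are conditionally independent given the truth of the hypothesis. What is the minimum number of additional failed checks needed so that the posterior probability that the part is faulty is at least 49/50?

9

Prior odds = 0.031/0.969 = 31/969.
Combined Bayes factor of the evidence already in hand = (1/3) × 2.5 = 5/6.
Odds after that evidence = (31/969) × 5/6 = 155/5814.
Target odds = 0.98/0.02 = 49.
Need 2.4ⁿ ≥ 49 ÷ (155/5814) = 284886/155.
2.4⁸ = 429981696/390625 falls short of 284886/155 but 2.4⁹ ≈2641.81 reaches it, so n = 9.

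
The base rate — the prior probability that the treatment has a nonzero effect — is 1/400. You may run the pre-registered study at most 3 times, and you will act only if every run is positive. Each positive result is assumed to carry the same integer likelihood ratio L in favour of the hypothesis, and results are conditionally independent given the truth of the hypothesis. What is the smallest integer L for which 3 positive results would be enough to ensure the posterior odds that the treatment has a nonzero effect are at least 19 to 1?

20

Prior odds = 0.0025/0.9975 = 1/399.
Target odds = 19.
Need L³ ≥ 19 ÷ (1/399) = 7581.
19³ = 6859 < 7581 ≤ 8000 = 20³, so L = 20.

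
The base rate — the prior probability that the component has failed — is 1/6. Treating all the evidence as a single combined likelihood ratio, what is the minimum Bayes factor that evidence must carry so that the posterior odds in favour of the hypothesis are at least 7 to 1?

35

Prior odds = (1/6)/(5/6) = 0.2.
Target odds = 7.
Required Bayes factor = 7 ÷ 0.2 = 35.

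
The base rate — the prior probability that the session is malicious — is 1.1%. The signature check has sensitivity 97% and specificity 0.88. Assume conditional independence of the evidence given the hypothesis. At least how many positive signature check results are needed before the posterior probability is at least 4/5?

3

Prior odds: 0.011 ÷ 0.989 = 11/989.
False-positive rate = 1 − 0.88 = 0.12; likelihood ratio of a positive = 0.97/0.12 = 97/12.
Target posterior odds = 0.8/0.2 = 4.
Need (11/989) × (97/12)ⁿ ≥ 4, i.e. (97/12)ⁿ ≥ 3956/11.
(97/12)² = 9409/144 falls short of 3956/11 but (97/12)³ = 912673/1728 reaches it, so n = 3.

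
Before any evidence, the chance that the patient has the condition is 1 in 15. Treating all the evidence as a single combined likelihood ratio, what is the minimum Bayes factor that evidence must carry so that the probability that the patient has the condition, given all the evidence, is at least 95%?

266

Prior odds = (1/15)/(14/15) = 1/14.
Target odds = 0.95/0.05 = 19.
Required Bayes factor = 19 ÷ (1/14) = 266.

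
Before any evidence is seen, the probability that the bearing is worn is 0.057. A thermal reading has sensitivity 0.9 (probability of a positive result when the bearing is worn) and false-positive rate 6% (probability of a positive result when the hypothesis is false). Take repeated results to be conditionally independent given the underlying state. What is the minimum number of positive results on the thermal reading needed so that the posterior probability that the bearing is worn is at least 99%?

Prior odds = 0.057/0.943 = 57/943.
Likelihood ratio of a positive result = 0.9/0.06 = 15.
Target odds: 0.99 ÷ 0.01 = 99.
Require 15ⁿ ≥ 99 ÷ (57/943) = 31119/19.
15² = 225 falls short of 31119/19 but 15³ = 3375 reaches it, so n = 3.

3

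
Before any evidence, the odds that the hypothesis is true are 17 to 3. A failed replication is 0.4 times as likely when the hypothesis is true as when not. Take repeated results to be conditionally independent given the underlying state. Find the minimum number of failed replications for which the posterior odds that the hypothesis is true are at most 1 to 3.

4

Prior odds = 17/3.
Likelihood ratio per failed replication = 0.4.
Target odds = 1/3.
Need (17/3) × 0.4ⁿ ≤ 1/3, i.e. 0.4ⁿ ≤ 1/17.
0.4³ = 0.064 is still above 1/17 but 0.4⁴ = 0.0256 is at or below it, so n = 4.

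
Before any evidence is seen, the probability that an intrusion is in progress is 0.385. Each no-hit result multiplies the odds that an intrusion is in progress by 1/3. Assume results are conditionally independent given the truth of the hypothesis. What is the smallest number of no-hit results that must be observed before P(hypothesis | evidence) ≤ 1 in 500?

Prior odds: 0.385 ÷ 0.615 = 77/123.
Likelihood ratio per no-hit result = 1/3.
Target odds: 0.002 ÷ 0.998 = 1/499.
Require (1/3)ⁿ ≤ 1/499 ÷ (77/123) = 123/38423.
(1/3)⁵ = 1/243 is still above 123/38423 but (1/3)⁶ = 1/729 is at or below it, so n = 6.

6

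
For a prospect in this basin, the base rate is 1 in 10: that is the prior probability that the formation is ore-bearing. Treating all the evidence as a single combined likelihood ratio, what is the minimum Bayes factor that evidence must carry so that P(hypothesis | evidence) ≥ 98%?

Prior odds = 0.1/0.9 = 1/9.
Target odds = 0.98/0.02 = 49.
Required Bayes factor = 49 ÷ (1/9) = 441.

441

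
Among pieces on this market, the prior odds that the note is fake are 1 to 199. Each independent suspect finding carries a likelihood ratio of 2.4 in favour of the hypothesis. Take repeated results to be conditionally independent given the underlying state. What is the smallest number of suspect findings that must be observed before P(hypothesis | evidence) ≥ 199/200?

13

Prior odds = 1/199.
Likelihood ratio per suspect finding = 2.4.
Target posterior odds = 0.995/0.005 = 199.
Need (1/199) × 2.4ⁿ ≥ 199, i.e. 2.4ⁿ ≥ 39601.
2.4¹² ≈36520.3 falls short of 39601 but 2.4¹³ ≈87648.8 reaches it, so n = 13.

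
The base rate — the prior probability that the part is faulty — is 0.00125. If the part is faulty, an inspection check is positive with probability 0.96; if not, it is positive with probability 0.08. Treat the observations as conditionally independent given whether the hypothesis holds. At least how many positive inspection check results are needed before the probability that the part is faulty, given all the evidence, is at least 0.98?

Prior odds: 0.00125 ÷ 0.99875 = 1/799.
Likelihood ratio of a positive = 0.96/0.08 = 12.
Target posterior odds = 0.98/0.02 = 49.
Require 12ⁿ ≥ 49 ÷ (1/799) = 39151.
12⁴ = 20736 falls short of 39151 but 12⁵ = 248832 reaches it, so n = 5.

5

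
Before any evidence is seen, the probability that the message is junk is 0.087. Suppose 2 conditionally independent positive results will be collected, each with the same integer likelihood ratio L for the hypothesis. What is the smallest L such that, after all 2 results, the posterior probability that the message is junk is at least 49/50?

23

Prior odds = 0.087/0.913 = 87/913.
Target odds = 0.98/0.02 = 49.
Need L² ≥ 49 ÷ (87/913) = 44737/87.
22² = 484 < 44737/87 ≤ 529 = 23², so L = 23.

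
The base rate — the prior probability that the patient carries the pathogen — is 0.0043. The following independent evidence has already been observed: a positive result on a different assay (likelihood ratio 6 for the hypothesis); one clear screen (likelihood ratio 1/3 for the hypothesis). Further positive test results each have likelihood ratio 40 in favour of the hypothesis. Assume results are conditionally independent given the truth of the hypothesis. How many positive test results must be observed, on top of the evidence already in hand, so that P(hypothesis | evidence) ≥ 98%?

Prior odds = 0.0043/0.9957 = 43/9957.
Combined Bayes factor of the evidence already in hand = 6 × (1/3) = 2.
Odds after that evidence = (43/9957) × 2 = 86/9957.
Target odds = 0.98/0.02 = 49.
Need 40ⁿ ≥ 49 ÷ (86/9957) = 487893/86.
40² = 1600 falls short of 487893/86 but 40³ = 64000 reaches it, so n = 3.

3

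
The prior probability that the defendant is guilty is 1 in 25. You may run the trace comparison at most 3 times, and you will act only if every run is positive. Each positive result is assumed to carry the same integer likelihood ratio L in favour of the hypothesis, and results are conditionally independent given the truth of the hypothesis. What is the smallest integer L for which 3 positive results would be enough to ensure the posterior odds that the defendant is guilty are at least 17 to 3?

Prior odds = 0.04/0.96 = 1/24.
Target odds = 17/3.
Need L³ ≥ 17/3 ÷ (1/24) = 136.
5³ = 125 < 136 ≤ 216 = 6³, so L = 6.

6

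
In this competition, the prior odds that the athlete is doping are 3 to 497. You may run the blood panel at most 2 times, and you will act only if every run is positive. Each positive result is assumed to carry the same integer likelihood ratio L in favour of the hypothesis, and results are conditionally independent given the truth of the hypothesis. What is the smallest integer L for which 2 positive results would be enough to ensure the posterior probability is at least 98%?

Prior odds = 3/497.
Target odds = 0.98/0.02 = 49.
Need L² ≥ 49 ÷ (3/497) = 24353/3.
90² = 8100 < 24353/3 ≤ 8281 = 91², so L = 91.

91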